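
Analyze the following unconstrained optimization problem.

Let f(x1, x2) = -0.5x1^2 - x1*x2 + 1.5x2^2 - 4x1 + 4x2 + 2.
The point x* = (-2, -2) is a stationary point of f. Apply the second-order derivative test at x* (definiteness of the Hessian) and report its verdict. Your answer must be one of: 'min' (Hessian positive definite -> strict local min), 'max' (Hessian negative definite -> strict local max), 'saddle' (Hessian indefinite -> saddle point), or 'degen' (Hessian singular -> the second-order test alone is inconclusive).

Compute the Hessian H = grad^2 f:
  H = [[-1, -1], [-1, 3]]
Verify stationarity: grad f(x*) = H x* + g = (0, 0).
Eigenvalues of H: -1.2361, 3.2361.
Eigenvalues have mixed signs, so H is indefinite -> x* is a saddle point.

saddle


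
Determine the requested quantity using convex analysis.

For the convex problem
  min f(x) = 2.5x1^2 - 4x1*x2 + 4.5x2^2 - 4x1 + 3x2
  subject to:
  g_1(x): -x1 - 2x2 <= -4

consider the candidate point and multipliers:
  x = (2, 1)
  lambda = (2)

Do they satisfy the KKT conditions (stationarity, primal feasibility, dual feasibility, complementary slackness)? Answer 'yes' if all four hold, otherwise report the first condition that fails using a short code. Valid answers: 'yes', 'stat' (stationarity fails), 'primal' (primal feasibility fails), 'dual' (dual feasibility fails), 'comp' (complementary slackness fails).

Gradient of f: grad f(x) = Q x + c = (2, 4)
Constraint values g_i(x) = a_i^T x - b_i:
  g_1((2, 1)) = 0
Stationarity residual: grad f(x) + sum_i lambda_i a_i = (0, 0)
  -> stationarity OK
Primal feasibility (all g_i <= 0): OK
Dual feasibility (all lambda_i >= 0): OK
Complementary slackness (lambda_i * g_i(x) = 0 for all i): OK

Verdict: yes, KKT holds.

yes


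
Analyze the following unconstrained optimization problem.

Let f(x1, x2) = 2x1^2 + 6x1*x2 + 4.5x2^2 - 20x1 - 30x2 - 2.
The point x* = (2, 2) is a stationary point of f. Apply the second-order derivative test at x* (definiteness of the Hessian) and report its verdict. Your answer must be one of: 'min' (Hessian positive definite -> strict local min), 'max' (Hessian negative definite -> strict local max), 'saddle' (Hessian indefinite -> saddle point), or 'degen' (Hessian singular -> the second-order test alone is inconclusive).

Compute the Hessian H = grad^2 f:
  H = [[4, 6], [6, 9]]
Verify stationarity: grad f(x*) = H x* + g = (0, 0).
Eigenvalues of H: 0, 13.
H has a zero eigenvalue (singular; positive semidefinite but not definite), so H is neither positive definite, negative definite, nor indefinite. The second-order test alone is inconclusive -> degen.
(Indeed, f is constant along the null direction of H through x*, so x* is not a strict local extremum.)

degen


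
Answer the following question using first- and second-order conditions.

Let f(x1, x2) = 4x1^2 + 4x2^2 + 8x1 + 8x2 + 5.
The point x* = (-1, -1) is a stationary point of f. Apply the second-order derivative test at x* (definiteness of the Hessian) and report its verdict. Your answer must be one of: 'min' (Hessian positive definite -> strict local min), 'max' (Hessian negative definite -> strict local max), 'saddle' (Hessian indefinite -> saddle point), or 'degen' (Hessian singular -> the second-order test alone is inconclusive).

Compute the Hessian H = grad^2 f:
  H = [[8, 0], [0, 8]]
Verify stationarity: grad f(x*) = H x* + g = (0, 0).
Eigenvalues of H: 8, 8.
Both eigenvalues > 0, so H is positive definite -> x* is a strict local min.

min


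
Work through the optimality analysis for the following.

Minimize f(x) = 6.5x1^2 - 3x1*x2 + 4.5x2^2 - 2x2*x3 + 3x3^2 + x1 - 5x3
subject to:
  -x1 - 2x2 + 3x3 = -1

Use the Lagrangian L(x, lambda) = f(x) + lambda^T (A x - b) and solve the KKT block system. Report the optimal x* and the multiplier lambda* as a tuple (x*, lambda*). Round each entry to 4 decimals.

Form the Lagrangian:
  L(x, lambda) = (1/2) x^T Q x + c^T x + lambda^T (A x - b)
Stationarity (grad_x L = 0): Q x + c + A^T lambda = 0.
Primal feasibility: A x = b.

This gives the KKT block system:
  [ Q   A^T ] [ x     ]   [-c ]
  [ A    0  ] [ lambda ] = [ b ]

Solving the linear system:
  x*      = (0.1815, 0.4915, 0.0548)
  lambda* = (1.8847)
  f(x*)   = 0.896

x* = (0.1815, 0.4915, 0.0548), lambda* = (1.8847)


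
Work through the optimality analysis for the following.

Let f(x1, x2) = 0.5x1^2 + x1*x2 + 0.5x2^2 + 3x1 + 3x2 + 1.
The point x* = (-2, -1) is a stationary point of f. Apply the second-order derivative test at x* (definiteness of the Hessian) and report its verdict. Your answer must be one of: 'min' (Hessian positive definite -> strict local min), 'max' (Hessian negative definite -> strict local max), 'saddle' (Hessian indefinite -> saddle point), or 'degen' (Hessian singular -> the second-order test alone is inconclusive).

Compute the Hessian H = grad^2 f:
  H = [[1, 1], [1, 1]]
Verify stationarity: grad f(x*) = H x* + g = (0, 0).
Eigenvalues of H: 0, 2.
H has a zero eigenvalue (singular; positive semidefinite but not definite), so H is neither positive definite, negative definite, nor indefinite. The second-order test alone is inconclusive -> degen.
(Indeed, f is constant along the null direction of H through x*, so x* is not a strict local extremum.)

degen


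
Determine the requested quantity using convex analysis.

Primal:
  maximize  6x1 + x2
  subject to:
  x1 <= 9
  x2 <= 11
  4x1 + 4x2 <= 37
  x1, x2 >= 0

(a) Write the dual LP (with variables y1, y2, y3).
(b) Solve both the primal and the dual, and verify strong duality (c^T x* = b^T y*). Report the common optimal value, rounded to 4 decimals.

The standard primal-dual pair for 'max c^T x s.t. A x <= b, x >= 0' is:
  Dual:  min b^T y  s.t.  A^T y >= c,  y >= 0.

So the dual LP is:
  minimize  9y1 + 11y2 + 37y3
  subject to:
    y1 + 4y3 >= 6
    y2 + 4y3 >= 1
    y1, y2, y3 >= 0

Solving the primal: x* = (9, 0.25).
  primal value c^T x* = 54.25.
Solving the dual: y* = (5, 0, 0.25).
  dual value b^T y* = 54.25.
Strong duality: c^T x* = b^T y*. Confirmed.

54.25


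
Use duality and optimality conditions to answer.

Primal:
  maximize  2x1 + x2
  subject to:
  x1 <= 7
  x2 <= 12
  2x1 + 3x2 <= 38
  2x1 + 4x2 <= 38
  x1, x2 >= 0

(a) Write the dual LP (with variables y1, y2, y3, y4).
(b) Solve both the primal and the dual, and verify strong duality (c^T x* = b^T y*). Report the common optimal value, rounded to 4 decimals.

The standard primal-dual pair for 'max c^T x s.t. A x <= b, x >= 0' is:
  Dual:  min b^T y  s.t.  A^T y >= c,  y >= 0.

So the dual LP is:
  minimize  7y1 + 12y2 + 38y3 + 38y4
  subject to:
    y1 + 2y3 + 2y4 >= 2
    y2 + 3y3 + 4y4 >= 1
    y1, y2, y3, y4 >= 0

Solving the primal: x* = (7, 6).
  primal value c^T x* = 20.
Solving the dual: y* = (1.5, 0, 0, 0.25).
  dual value b^T y* = 20.
Strong duality: c^T x* = b^T y*. Confirmed.

20


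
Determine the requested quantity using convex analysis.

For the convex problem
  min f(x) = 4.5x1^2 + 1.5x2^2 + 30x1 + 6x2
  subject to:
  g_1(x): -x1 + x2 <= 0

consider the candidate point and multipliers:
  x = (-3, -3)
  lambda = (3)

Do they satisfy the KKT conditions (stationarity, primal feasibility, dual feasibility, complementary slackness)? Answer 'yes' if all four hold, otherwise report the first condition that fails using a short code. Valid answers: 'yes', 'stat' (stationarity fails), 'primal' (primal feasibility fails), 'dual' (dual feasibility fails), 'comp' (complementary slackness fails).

Gradient of f: grad f(x) = Q x + c = (3, -3)
Constraint values g_i(x) = a_i^T x - b_i:
  g_1((-3, -3)) = 0
Stationarity residual: grad f(x) + sum_i lambda_i a_i = (0, 0)
  -> stationarity OK
Primal feasibility (all g_i <= 0): OK
Dual feasibility (all lambda_i >= 0): OK
Complementary slackness (lambda_i * g_i(x) = 0 for all i): OK

Verdict: yes, KKT holds.

yes


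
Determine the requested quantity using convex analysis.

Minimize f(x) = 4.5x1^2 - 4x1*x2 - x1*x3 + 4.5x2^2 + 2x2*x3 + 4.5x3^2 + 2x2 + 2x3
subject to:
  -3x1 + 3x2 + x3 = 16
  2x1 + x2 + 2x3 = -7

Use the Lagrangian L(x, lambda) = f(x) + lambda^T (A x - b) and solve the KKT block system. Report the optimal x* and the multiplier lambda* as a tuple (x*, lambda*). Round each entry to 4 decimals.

Form the Lagrangian:
  L(x, lambda) = (1/2) x^T Q x + c^T x + lambda^T (A x - b)
Stationarity (grad_x L = 0): Q x + c + A^T lambda = 0.
Primal feasibility: A x = b.

This gives the KKT block system:
  [ Q   A^T ] [ x     ]   [-c ]
  [ A    0  ] [ lambda ] = [ b ]

Solving the linear system:
  x*      = (-3.8597, 1.6245, -0.4526)
  lambda* = (-11.4545, 3.2095)
  f(x*)   = 104.0415

x* = (-3.8597, 1.6245, -0.4526), lambda* = (-11.4545, 3.2095)


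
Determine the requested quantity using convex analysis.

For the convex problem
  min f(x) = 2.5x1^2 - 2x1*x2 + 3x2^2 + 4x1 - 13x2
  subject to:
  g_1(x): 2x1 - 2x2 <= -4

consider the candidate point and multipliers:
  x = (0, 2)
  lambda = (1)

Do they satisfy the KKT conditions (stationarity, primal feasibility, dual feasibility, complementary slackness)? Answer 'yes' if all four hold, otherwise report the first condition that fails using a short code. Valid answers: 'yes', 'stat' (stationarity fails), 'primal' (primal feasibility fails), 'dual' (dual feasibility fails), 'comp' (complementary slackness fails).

Gradient of f: grad f(x) = Q x + c = (0, -1)
Constraint values g_i(x) = a_i^T x - b_i:
  g_1((0, 2)) = 0
Stationarity residual: grad f(x) + sum_i lambda_i a_i = (2, -3)
  -> stationarity FAILS
Primal feasibility (all g_i <= 0): OK
Dual feasibility (all lambda_i >= 0): OK
Complementary slackness (lambda_i * g_i(x) = 0 for all i): OK

Verdict: the first failing condition is stationarity -> stat.

stat


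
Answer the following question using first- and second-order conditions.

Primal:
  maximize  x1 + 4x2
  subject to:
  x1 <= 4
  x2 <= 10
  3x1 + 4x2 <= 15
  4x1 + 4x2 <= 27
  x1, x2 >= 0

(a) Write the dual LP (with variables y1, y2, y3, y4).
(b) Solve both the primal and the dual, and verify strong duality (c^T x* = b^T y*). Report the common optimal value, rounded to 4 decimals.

The standard primal-dual pair for 'max c^T x s.t. A x <= b, x >= 0' is:
  Dual:  min b^T y  s.t.  A^T y >= c,  y >= 0.

So the dual LP is:
  minimize  4y1 + 10y2 + 15y3 + 27y4
  subject to:
    y1 + 3y3 + 4y4 >= 1
    y2 + 4y3 + 4y4 >= 4
    y1, y2, y3, y4 >= 0

Solving the primal: x* = (0, 3.75).
  primal value c^T x* = 15.
Solving the dual: y* = (0, 0, 1, 0).
  dual value b^T y* = 15.
Strong duality: c^T x* = b^T y*. Confirmed.

15


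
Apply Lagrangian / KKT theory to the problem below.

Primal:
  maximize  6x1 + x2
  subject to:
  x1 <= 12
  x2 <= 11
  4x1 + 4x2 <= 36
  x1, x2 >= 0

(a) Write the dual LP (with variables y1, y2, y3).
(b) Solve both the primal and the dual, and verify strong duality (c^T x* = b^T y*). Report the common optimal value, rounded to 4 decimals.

The standard primal-dual pair for 'max c^T x s.t. A x <= b, x >= 0' is:
  Dual:  min b^T y  s.t.  A^T y >= c,  y >= 0.

So the dual LP is:
  minimize  12y1 + 11y2 + 36y3
  subject to:
    y1 + 4y3 >= 6
    y2 + 4y3 >= 1
    y1, y2, y3 >= 0

Solving the primal: x* = (9, 0).
  primal value c^T x* = 54.
Solving the dual: y* = (0, 0, 1.5).
  dual value b^T y* = 54.
Strong duality: c^T x* = b^T y*. Confirmed.

54


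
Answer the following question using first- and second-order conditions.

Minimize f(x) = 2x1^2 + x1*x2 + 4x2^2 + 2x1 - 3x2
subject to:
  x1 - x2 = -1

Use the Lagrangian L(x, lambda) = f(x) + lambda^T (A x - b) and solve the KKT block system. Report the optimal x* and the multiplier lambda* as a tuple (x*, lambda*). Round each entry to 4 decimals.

Form the Lagrangian:
  L(x, lambda) = (1/2) x^T Q x + c^T x + lambda^T (A x - b)
Stationarity (grad_x L = 0): Q x + c + A^T lambda = 0.
Primal feasibility: A x = b.

This gives the KKT block system:
  [ Q   A^T ] [ x     ]   [-c ]
  [ A    0  ] [ lambda ] = [ b ]

Solving the linear system:
  x*      = (-0.5714, 0.4286)
  lambda* = (-0.1429)
  f(x*)   = -1.2857

x* = (-0.5714, 0.4286), lambda* = (-0.1429)


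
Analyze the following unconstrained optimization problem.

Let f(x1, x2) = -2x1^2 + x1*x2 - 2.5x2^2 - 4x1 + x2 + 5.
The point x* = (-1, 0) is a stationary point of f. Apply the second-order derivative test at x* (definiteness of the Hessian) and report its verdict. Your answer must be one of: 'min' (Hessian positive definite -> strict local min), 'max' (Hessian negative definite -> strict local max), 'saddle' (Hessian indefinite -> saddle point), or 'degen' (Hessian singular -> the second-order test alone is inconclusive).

Compute the Hessian H = grad^2 f:
  H = [[-4, 1], [1, -5]]
Verify stationarity: grad f(x*) = H x* + g = (0, 0).
Eigenvalues of H: -5.618, -3.382.
Both eigenvalues < 0, so H is negative definite -> x* is a strict local max.

max


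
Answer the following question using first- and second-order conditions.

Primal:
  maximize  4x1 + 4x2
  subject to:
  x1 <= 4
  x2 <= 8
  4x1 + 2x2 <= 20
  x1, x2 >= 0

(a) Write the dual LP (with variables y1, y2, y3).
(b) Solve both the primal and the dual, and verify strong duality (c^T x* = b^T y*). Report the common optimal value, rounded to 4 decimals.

The standard primal-dual pair for 'max c^T x s.t. A x <= b, x >= 0' is:
  Dual:  min b^T y  s.t.  A^T y >= c,  y >= 0.

So the dual LP is:
  minimize  4y1 + 8y2 + 20y3
  subject to:
    y1 + 4y3 >= 4
    y2 + 2y3 >= 4
    y1, y2, y3 >= 0

Solving the primal: x* = (1, 8).
  primal value c^T x* = 36.
Solving the dual: y* = (0, 2, 1).
  dual value b^T y* = 36.
Strong duality: c^T x* = b^T y*. Confirmed.

36


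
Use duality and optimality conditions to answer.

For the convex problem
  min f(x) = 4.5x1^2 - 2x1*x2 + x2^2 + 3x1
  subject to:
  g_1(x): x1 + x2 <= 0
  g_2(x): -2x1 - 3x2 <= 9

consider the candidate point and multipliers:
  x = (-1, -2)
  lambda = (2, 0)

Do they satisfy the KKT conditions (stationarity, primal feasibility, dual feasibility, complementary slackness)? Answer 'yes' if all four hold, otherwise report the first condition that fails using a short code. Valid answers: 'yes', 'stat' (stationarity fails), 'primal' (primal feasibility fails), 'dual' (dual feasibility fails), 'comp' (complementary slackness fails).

Gradient of f: grad f(x) = Q x + c = (-2, -2)
Constraint values g_i(x) = a_i^T x - b_i:
  g_1((-1, -2)) = -3
  g_2((-1, -2)) = -1
Stationarity residual: grad f(x) + sum_i lambda_i a_i = (0, 0)
  -> stationarity OK
Primal feasibility (all g_i <= 0): OK
Dual feasibility (all lambda_i >= 0): OK
Complementary slackness (lambda_i * g_i(x) = 0 for all i): FAILS

Verdict: the first failing condition is complementary_slackness -> comp.

comp


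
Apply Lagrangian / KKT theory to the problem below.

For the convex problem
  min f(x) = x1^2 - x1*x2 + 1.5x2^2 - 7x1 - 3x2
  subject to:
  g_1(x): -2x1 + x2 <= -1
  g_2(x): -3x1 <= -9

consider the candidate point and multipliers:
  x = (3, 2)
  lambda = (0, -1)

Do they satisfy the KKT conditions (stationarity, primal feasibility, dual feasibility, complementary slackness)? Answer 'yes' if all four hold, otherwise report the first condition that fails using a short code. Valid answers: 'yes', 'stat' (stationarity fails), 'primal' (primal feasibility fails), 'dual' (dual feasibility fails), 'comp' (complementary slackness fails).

Gradient of f: grad f(x) = Q x + c = (-3, 0)
Constraint values g_i(x) = a_i^T x - b_i:
  g_1((3, 2)) = -3
  g_2((3, 2)) = 0
Stationarity residual: grad f(x) + sum_i lambda_i a_i = (0, 0)
  -> stationarity OK
Primal feasibility (all g_i <= 0): OK
Dual feasibility (all lambda_i >= 0): FAILS
Complementary slackness (lambda_i * g_i(x) = 0 for all i): OK

Verdict: the first failing condition is dual_feasibility -> dual.

dual


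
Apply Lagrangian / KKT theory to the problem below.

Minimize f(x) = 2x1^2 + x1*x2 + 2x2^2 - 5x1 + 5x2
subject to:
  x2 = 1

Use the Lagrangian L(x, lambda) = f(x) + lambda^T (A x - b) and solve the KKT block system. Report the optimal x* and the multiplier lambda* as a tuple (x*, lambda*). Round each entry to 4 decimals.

Form the Lagrangian:
  L(x, lambda) = (1/2) x^T Q x + c^T x + lambda^T (A x - b)
Stationarity (grad_x L = 0): Q x + c + A^T lambda = 0.
Primal feasibility: A x = b.

This gives the KKT block system:
  [ Q   A^T ] [ x     ]   [-c ]
  [ A    0  ] [ lambda ] = [ b ]

Solving the linear system:
  x*      = (1, 1)
  lambda* = (-10)
  f(x*)   = 5

x* = (1, 1), lambda* = (-10)


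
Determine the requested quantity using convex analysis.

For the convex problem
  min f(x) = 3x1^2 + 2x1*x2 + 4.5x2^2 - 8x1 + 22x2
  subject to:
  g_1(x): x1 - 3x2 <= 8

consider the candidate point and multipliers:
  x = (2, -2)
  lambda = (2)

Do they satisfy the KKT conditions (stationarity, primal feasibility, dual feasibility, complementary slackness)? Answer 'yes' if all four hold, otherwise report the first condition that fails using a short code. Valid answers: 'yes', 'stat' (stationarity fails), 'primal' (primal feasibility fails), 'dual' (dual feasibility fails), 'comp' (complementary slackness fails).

Gradient of f: grad f(x) = Q x + c = (0, 8)
Constraint values g_i(x) = a_i^T x - b_i:
  g_1((2, -2)) = 0
Stationarity residual: grad f(x) + sum_i lambda_i a_i = (2, 2)
  -> stationarity FAILS
Primal feasibility (all g_i <= 0): OK
Dual feasibility (all lambda_i >= 0): OK
Complementary slackness (lambda_i * g_i(x) = 0 for all i): OK

Verdict: the first failing condition is stationarity -> stat.

stat


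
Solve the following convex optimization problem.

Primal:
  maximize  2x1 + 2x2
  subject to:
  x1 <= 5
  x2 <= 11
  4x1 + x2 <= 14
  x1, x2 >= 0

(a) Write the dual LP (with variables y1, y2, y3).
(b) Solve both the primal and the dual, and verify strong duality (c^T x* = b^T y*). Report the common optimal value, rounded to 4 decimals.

The standard primal-dual pair for 'max c^T x s.t. A x <= b, x >= 0' is:
  Dual:  min b^T y  s.t.  A^T y >= c,  y >= 0.

So the dual LP is:
  minimize  5y1 + 11y2 + 14y3
  subject to:
    y1 + 4y3 >= 2
    y2 + y3 >= 2
    y1, y2, y3 >= 0

Solving the primal: x* = (0.75, 11).
  primal value c^T x* = 23.5.
Solving the dual: y* = (0, 1.5, 0.5).
  dual value b^T y* = 23.5.
Strong duality: c^T x* = b^T y*. Confirmed.

23.5


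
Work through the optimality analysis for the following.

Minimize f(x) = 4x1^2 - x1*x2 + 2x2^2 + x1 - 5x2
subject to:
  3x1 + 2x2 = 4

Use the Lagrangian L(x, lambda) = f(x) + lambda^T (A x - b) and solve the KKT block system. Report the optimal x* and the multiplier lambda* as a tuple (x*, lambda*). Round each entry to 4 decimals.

Form the Lagrangian:
  L(x, lambda) = (1/2) x^T Q x + c^T x + lambda^T (A x - b)
Stationarity (grad_x L = 0): Q x + c + A^T lambda = 0.
Primal feasibility: A x = b.

This gives the KKT block system:
  [ Q   A^T ] [ x     ]   [-c ]
  [ A    0  ] [ lambda ] = [ b ]

Solving the linear system:
  x*      = (0.275, 1.5875)
  lambda* = (-0.5375)
  f(x*)   = -2.7563

x* = (0.275, 1.5875), lambda* = (-0.5375)


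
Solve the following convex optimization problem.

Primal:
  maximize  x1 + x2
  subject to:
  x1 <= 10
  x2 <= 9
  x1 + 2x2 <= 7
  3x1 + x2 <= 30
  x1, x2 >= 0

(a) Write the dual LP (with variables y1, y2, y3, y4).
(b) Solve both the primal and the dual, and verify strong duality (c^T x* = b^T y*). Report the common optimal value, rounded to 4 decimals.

The standard primal-dual pair for 'max c^T x s.t. A x <= b, x >= 0' is:
  Dual:  min b^T y  s.t.  A^T y >= c,  y >= 0.

So the dual LP is:
  minimize  10y1 + 9y2 + 7y3 + 30y4
  subject to:
    y1 + y3 + 3y4 >= 1
    y2 + 2y3 + y4 >= 1
    y1, y2, y3, y4 >= 0

Solving the primal: x* = (7, 0).
  primal value c^T x* = 7.
Solving the dual: y* = (0, 0, 1, 0).
  dual value b^T y* = 7.
Strong duality: c^T x* = b^T y*. Confirmed.

7


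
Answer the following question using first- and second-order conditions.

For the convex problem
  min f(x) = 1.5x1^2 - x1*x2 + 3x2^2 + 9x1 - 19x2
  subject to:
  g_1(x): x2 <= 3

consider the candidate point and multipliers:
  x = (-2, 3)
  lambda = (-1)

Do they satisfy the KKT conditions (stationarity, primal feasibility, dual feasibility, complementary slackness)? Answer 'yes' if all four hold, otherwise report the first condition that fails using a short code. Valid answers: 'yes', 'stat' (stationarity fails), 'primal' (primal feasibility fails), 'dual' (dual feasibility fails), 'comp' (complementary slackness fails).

Gradient of f: grad f(x) = Q x + c = (0, 1)
Constraint values g_i(x) = a_i^T x - b_i:
  g_1((-2, 3)) = 0
Stationarity residual: grad f(x) + sum_i lambda_i a_i = (0, 0)
  -> stationarity OK
Primal feasibility (all g_i <= 0): OK
Dual feasibility (all lambda_i >= 0): FAILS
Complementary slackness (lambda_i * g_i(x) = 0 for all i): OK

Verdict: the first failing condition is dual_feasibility -> dual.

dual


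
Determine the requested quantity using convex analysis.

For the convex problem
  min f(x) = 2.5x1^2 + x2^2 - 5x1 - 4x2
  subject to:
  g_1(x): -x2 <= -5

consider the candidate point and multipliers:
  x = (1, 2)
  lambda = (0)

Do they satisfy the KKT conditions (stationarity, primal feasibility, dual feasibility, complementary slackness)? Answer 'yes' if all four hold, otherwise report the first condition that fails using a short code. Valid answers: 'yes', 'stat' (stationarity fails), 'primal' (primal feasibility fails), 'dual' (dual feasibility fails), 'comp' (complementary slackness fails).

Gradient of f: grad f(x) = Q x + c = (0, 0)
Constraint values g_i(x) = a_i^T x - b_i:
  g_1((1, 2)) = 3
Stationarity residual: grad f(x) + sum_i lambda_i a_i = (0, 0)
  -> stationarity OK
Primal feasibility (all g_i <= 0): FAILS
Dual feasibility (all lambda_i >= 0): OK
Complementary slackness (lambda_i * g_i(x) = 0 for all i): OK

Verdict: the first failing condition is primal_feasibility -> primal.

primal


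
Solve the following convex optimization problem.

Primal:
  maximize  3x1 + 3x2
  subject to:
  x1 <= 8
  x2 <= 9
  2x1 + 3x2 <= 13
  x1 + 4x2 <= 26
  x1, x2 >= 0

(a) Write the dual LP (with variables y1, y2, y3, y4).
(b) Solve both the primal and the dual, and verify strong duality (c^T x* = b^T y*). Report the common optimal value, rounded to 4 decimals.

The standard primal-dual pair for 'max c^T x s.t. A x <= b, x >= 0' is:
  Dual:  min b^T y  s.t.  A^T y >= c,  y >= 0.

So the dual LP is:
  minimize  8y1 + 9y2 + 13y3 + 26y4
  subject to:
    y1 + 2y3 + y4 >= 3
    y2 + 3y3 + 4y4 >= 3
    y1, y2, y3, y4 >= 0

Solving the primal: x* = (6.5, 0).
  primal value c^T x* = 19.5.
Solving the dual: y* = (0, 0, 1.5, 0).
  dual value b^T y* = 19.5.
Strong duality: c^T x* = b^T y*. Confirmed.

19.5


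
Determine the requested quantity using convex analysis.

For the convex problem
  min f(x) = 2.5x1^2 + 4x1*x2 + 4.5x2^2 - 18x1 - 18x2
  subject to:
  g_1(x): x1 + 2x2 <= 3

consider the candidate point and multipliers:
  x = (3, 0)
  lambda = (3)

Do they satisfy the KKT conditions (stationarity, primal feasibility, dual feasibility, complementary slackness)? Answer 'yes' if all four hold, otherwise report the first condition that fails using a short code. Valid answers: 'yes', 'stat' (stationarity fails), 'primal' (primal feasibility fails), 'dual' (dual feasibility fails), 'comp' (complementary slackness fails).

Gradient of f: grad f(x) = Q x + c = (-3, -6)
Constraint values g_i(x) = a_i^T x - b_i:
  g_1((3, 0)) = 0
Stationarity residual: grad f(x) + sum_i lambda_i a_i = (0, 0)
  -> stationarity OK
Primal feasibility (all g_i <= 0): OK
Dual feasibility (all lambda_i >= 0): OK
Complementary slackness (lambda_i * g_i(x) = 0 for all i): OK

Verdict: yes, KKT holds.

yes


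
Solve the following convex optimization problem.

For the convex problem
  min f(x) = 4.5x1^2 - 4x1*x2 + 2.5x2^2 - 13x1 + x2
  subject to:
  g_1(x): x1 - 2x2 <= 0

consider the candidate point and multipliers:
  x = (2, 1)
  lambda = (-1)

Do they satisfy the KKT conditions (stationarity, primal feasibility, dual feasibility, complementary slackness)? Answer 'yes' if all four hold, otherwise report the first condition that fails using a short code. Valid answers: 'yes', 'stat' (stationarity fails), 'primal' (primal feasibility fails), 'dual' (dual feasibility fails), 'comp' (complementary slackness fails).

Gradient of f: grad f(x) = Q x + c = (1, -2)
Constraint values g_i(x) = a_i^T x - b_i:
  g_1((2, 1)) = 0
Stationarity residual: grad f(x) + sum_i lambda_i a_i = (0, 0)
  -> stationarity OK
Primal feasibility (all g_i <= 0): OK
Dual feasibility (all lambda_i >= 0): FAILS
Complementary slackness (lambda_i * g_i(x) = 0 for all i): OK

Verdict: the first failing condition is dual_feasibility -> dual.

dual


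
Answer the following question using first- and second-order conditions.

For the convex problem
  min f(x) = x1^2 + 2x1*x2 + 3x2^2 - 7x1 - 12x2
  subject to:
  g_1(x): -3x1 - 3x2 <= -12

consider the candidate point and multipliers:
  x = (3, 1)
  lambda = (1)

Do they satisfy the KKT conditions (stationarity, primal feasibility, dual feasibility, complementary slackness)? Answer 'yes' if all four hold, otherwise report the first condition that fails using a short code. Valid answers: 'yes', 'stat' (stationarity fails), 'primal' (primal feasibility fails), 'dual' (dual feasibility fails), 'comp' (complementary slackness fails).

Gradient of f: grad f(x) = Q x + c = (1, 0)
Constraint values g_i(x) = a_i^T x - b_i:
  g_1((3, 1)) = 0
Stationarity residual: grad f(x) + sum_i lambda_i a_i = (-2, -3)
  -> stationarity FAILS
Primal feasibility (all g_i <= 0): OK
Dual feasibility (all lambda_i >= 0): OK
Complementary slackness (lambda_i * g_i(x) = 0 for all i): OK

Verdict: the first failing condition is stationarity -> stat.

stat


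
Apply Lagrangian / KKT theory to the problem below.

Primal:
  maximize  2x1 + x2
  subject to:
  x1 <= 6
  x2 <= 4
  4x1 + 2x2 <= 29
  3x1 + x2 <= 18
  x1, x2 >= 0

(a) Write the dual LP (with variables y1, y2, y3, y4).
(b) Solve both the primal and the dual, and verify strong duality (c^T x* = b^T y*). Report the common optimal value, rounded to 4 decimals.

The standard primal-dual pair for 'max c^T x s.t. A x <= b, x >= 0' is:
  Dual:  min b^T y  s.t.  A^T y >= c,  y >= 0.

So the dual LP is:
  minimize  6y1 + 4y2 + 29y3 + 18y4
  subject to:
    y1 + 4y3 + 3y4 >= 2
    y2 + 2y3 + y4 >= 1
    y1, y2, y3, y4 >= 0

Solving the primal: x* = (4.6667, 4).
  primal value c^T x* = 13.3333.
Solving the dual: y* = (0, 0.3333, 0, 0.6667).
  dual value b^T y* = 13.3333.
Strong duality: c^T x* = b^T y*. Confirmed.

13.3333


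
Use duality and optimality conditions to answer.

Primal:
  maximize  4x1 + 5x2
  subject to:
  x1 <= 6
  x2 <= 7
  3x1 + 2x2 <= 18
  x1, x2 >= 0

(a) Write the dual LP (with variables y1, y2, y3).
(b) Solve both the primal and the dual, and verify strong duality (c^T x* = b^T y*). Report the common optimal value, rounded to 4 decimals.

The standard primal-dual pair for 'max c^T x s.t. A x <= b, x >= 0' is:
  Dual:  min b^T y  s.t.  A^T y >= c,  y >= 0.

So the dual LP is:
  minimize  6y1 + 7y2 + 18y3
  subject to:
    y1 + 3y3 >= 4
    y2 + 2y3 >= 5
    y1, y2, y3 >= 0

Solving the primal: x* = (1.3333, 7).
  primal value c^T x* = 40.3333.
Solving the dual: y* = (0, 2.3333, 1.3333).
  dual value b^T y* = 40.3333.
Strong duality: c^T x* = b^T y*. Confirmed.

40.3333


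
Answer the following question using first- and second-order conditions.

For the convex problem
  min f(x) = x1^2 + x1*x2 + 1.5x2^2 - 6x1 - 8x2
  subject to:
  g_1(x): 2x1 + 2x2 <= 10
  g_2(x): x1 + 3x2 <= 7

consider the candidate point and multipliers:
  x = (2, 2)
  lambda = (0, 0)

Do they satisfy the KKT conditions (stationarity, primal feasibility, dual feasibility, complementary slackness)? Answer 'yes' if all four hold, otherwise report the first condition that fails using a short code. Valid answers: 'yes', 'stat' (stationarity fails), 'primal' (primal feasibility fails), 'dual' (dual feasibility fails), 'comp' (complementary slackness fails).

Gradient of f: grad f(x) = Q x + c = (0, 0)
Constraint values g_i(x) = a_i^T x - b_i:
  g_1((2, 2)) = -2
  g_2((2, 2)) = 1
Stationarity residual: grad f(x) + sum_i lambda_i a_i = (0, 0)
  -> stationarity OK
Primal feasibility (all g_i <= 0): FAILS
Dual feasibility (all lambda_i >= 0): OK
Complementary slackness (lambda_i * g_i(x) = 0 for all i): OK

Verdict: the first failing condition is primal_feasibility -> primal.

primal


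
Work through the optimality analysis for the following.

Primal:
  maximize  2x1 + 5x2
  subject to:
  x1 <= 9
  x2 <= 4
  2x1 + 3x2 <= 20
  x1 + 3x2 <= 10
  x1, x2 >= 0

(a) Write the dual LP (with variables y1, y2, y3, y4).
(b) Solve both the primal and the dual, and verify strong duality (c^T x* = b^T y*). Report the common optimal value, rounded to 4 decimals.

The standard primal-dual pair for 'max c^T x s.t. A x <= b, x >= 0' is:
  Dual:  min b^T y  s.t.  A^T y >= c,  y >= 0.

So the dual LP is:
  minimize  9y1 + 4y2 + 20y3 + 10y4
  subject to:
    y1 + 2y3 + y4 >= 2
    y2 + 3y3 + 3y4 >= 5
    y1, y2, y3, y4 >= 0

Solving the primal: x* = (9, 0.3333).
  primal value c^T x* = 19.6667.
Solving the dual: y* = (0.3333, 0, 0, 1.6667).
  dual value b^T y* = 19.6667.
Strong duality: c^T x* = b^T y*. Confirmed.

19.6667


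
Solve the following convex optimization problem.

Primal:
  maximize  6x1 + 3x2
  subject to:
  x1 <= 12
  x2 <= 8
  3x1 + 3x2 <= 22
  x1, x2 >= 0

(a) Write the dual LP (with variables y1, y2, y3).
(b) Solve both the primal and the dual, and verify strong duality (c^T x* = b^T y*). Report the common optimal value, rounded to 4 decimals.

The standard primal-dual pair for 'max c^T x s.t. A x <= b, x >= 0' is:
  Dual:  min b^T y  s.t.  A^T y >= c,  y >= 0.

So the dual LP is:
  minimize  12y1 + 8y2 + 22y3
  subject to:
    y1 + 3y3 >= 6
    y2 + 3y3 >= 3
    y1, y2, y3 >= 0

Solving the primal: x* = (7.3333, 0).
  primal value c^T x* = 44.
Solving the dual: y* = (0, 0, 2).
  dual value b^T y* = 44.
Strong duality: c^T x* = b^T y*. Confirmed.

44


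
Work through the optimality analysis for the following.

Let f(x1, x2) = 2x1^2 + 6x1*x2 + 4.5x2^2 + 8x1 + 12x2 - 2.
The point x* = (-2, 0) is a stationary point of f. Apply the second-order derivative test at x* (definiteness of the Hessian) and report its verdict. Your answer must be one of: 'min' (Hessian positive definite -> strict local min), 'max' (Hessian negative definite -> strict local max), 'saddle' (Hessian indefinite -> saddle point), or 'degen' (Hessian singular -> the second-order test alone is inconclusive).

Compute the Hessian H = grad^2 f:
  H = [[4, 6], [6, 9]]
Verify stationarity: grad f(x*) = H x* + g = (0, 0).
Eigenvalues of H: 0, 13.
H has a zero eigenvalue (singular; positive semidefinite but not definite), so H is neither positive definite, negative definite, nor indefinite. The second-order test alone is inconclusive -> degen.
(Indeed, f is constant along the null direction of H through x*, so x* is not a strict local extremum.)

degen


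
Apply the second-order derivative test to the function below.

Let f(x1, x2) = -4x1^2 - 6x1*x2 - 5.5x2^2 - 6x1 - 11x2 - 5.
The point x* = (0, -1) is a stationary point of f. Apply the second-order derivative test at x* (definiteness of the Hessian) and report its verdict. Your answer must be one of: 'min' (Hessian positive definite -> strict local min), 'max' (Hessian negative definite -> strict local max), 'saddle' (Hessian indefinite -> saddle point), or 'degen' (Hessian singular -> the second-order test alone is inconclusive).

Compute the Hessian H = grad^2 f:
  H = [[-8, -6], [-6, -11]]
Verify stationarity: grad f(x*) = H x* + g = (0, 0).
Eigenvalues of H: -15.6847, -3.3153.
Both eigenvalues < 0, so H is negative definite -> x* is a strict local max.

max


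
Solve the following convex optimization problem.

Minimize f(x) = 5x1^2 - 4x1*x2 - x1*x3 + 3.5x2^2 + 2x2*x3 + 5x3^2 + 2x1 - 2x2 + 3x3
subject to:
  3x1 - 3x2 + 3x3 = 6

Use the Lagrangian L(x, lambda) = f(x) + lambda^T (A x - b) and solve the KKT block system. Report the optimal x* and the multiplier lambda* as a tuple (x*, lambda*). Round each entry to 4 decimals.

Form the Lagrangian:
  L(x, lambda) = (1/2) x^T Q x + c^T x + lambda^T (A x - b)
Stationarity (grad_x L = 0): Q x + c + A^T lambda = 0.
Primal feasibility: A x = b.

This gives the KKT block system:
  [ Q   A^T ] [ x     ]   [-c ]
  [ A    0  ] [ lambda ] = [ b ]

Solving the linear system:
  x*      = (0.3353, -0.9191, 0.7457)
  lambda* = (-2.7611)
  f(x*)   = 10.6561

x* = (0.3353, -0.9191, 0.7457), lambda* = (-2.7611)


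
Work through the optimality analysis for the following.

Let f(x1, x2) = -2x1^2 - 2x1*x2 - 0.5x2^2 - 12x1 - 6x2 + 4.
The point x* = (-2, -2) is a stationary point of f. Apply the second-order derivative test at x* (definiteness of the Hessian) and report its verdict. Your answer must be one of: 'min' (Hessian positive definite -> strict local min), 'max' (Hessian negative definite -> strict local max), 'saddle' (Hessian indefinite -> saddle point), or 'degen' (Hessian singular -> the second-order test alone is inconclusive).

Compute the Hessian H = grad^2 f:
  H = [[-4, -2], [-2, -1]]
Verify stationarity: grad f(x*) = H x* + g = (0, 0).
Eigenvalues of H: -5, 0.
H has a zero eigenvalue (singular; negative semidefinite but not definite), so H is neither positive definite, negative definite, nor indefinite. The second-order test alone is inconclusive -> degen.
(Indeed, f is constant along the null direction of H through x*, so x* is not a strict local extremum.)

degen


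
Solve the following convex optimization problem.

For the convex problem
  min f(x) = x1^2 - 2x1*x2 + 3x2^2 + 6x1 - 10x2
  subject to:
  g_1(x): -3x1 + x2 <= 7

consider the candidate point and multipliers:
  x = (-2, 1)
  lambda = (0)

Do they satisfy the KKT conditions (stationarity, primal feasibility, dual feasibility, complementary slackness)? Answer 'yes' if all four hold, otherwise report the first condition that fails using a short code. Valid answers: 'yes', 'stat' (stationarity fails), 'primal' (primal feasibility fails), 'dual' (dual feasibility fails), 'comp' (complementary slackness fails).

Gradient of f: grad f(x) = Q x + c = (0, 0)
Constraint values g_i(x) = a_i^T x - b_i:
  g_1((-2, 1)) = 0
Stationarity residual: grad f(x) + sum_i lambda_i a_i = (0, 0)
  -> stationarity OK
Primal feasibility (all g_i <= 0): OK
Dual feasibility (all lambda_i >= 0): OK
Complementary slackness (lambda_i * g_i(x) = 0 for all i): OK

Verdict: yes, KKT holds.

yes


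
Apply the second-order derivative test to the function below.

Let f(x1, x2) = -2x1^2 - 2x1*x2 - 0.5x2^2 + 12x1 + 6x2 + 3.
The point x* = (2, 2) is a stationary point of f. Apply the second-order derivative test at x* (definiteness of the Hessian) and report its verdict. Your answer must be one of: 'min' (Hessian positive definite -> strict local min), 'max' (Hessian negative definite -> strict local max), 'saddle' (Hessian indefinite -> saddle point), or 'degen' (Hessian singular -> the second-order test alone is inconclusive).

Compute the Hessian H = grad^2 f:
  H = [[-4, -2], [-2, -1]]
Verify stationarity: grad f(x*) = H x* + g = (0, 0).
Eigenvalues of H: -5, 0.
H has a zero eigenvalue (singular; negative semidefinite but not definite), so H is neither positive definite, negative definite, nor indefinite. The second-order test alone is inconclusive -> degen.
(Indeed, f is constant along the null direction of H through x*, so x* is not a strict local extremum.)

degen


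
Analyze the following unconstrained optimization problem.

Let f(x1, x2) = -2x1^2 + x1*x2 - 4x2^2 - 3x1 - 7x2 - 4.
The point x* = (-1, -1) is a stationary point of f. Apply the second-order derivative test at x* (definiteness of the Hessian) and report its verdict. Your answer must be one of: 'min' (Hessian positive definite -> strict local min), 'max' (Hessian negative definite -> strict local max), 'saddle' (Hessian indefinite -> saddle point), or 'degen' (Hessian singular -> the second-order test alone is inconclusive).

Compute the Hessian H = grad^2 f:
  H = [[-4, 1], [1, -8]]
Verify stationarity: grad f(x*) = H x* + g = (0, 0).
Eigenvalues of H: -8.2361, -3.7639.
Both eigenvalues < 0, so H is negative definite -> x* is a strict local max.

max


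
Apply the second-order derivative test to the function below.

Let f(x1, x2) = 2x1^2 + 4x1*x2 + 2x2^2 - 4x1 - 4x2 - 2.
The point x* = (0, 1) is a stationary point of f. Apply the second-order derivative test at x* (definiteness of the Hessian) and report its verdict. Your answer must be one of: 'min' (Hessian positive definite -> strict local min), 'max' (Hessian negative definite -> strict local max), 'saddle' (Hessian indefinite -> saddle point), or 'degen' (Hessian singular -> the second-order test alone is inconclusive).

Compute the Hessian H = grad^2 f:
  H = [[4, 4], [4, 4]]
Verify stationarity: grad f(x*) = H x* + g = (0, 0).
Eigenvalues of H: 0, 8.
H has a zero eigenvalue (singular; positive semidefinite but not definite), so H is neither positive definite, negative definite, nor indefinite. The second-order test alone is inconclusive -> degen.
(Indeed, f is constant along the null direction of H through x*, so x* is not a strict local extremum.)

degen


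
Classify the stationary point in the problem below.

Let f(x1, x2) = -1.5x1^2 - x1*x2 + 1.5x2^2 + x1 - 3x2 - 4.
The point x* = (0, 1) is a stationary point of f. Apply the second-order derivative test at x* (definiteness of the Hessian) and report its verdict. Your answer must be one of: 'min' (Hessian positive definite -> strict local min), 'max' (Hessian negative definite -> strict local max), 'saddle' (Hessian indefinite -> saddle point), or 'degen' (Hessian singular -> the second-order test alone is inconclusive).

Compute the Hessian H = grad^2 f:
  H = [[-3, -1], [-1, 3]]
Verify stationarity: grad f(x*) = H x* + g = (0, 0).
Eigenvalues of H: -3.1623, 3.1623.
Eigenvalues have mixed signs, so H is indefinite -> x* is a saddle point.

saddle


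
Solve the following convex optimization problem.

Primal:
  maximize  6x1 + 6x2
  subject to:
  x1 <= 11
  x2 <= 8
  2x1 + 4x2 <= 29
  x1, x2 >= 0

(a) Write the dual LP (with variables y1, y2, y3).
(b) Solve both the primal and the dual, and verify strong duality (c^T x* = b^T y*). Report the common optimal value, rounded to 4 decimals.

The standard primal-dual pair for 'max c^T x s.t. A x <= b, x >= 0' is:
  Dual:  min b^T y  s.t.  A^T y >= c,  y >= 0.

So the dual LP is:
  minimize  11y1 + 8y2 + 29y3
  subject to:
    y1 + 2y3 >= 6
    y2 + 4y3 >= 6
    y1, y2, y3 >= 0

Solving the primal: x* = (11, 1.75).
  primal value c^T x* = 76.5.
Solving the dual: y* = (3, 0, 1.5).
  dual value b^T y* = 76.5.
Strong duality: c^T x* = b^T y*. Confirmed.

76.5


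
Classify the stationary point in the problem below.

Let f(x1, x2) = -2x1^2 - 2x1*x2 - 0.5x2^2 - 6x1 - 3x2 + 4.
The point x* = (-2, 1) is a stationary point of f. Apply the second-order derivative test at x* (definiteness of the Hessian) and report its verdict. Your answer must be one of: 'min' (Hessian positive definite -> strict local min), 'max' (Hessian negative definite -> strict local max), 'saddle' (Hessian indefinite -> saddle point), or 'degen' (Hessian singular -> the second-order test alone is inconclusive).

Compute the Hessian H = grad^2 f:
  H = [[-4, -2], [-2, -1]]
Verify stationarity: grad f(x*) = H x* + g = (0, 0).
Eigenvalues of H: -5, 0.
H has a zero eigenvalue (singular; negative semidefinite but not definite), so H is neither positive definite, negative definite, nor indefinite. The second-order test alone is inconclusive -> degen.
(Indeed, f is constant along the null direction of H through x*, so x* is not a strict local extremum.)

degen


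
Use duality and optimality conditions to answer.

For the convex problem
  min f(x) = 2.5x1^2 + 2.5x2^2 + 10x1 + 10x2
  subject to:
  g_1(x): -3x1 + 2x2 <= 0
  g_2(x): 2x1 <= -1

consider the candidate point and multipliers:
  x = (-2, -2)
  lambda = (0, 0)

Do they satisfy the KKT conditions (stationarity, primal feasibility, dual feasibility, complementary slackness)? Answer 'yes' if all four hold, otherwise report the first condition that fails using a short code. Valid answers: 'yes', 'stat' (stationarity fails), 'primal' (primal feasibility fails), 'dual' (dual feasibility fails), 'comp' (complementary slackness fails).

Gradient of f: grad f(x) = Q x + c = (0, 0)
Constraint values g_i(x) = a_i^T x - b_i:
  g_1((-2, -2)) = 2
  g_2((-2, -2)) = -3
Stationarity residual: grad f(x) + sum_i lambda_i a_i = (0, 0)
  -> stationarity OK
Primal feasibility (all g_i <= 0): FAILS
Dual feasibility (all lambda_i >= 0): OK
Complementary slackness (lambda_i * g_i(x) = 0 for all i): OK

Verdict: the first failing condition is primal_feasibility -> primal.

primal
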